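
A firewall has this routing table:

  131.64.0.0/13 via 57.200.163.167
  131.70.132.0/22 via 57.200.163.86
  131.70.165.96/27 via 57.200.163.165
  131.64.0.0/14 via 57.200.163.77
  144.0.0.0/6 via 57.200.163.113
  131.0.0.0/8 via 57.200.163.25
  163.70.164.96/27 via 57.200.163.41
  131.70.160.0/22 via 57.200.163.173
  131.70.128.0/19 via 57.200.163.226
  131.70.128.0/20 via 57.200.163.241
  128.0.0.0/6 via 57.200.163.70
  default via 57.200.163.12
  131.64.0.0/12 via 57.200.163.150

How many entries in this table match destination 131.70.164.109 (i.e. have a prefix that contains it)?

5

Prefixes containing 131.70.164.109:
  0.0.0.0/0 (default, matches everything)
  128.0.0.0/6 (128.0.0.0 - 131.255.255.255)
  131.0.0.0/8 (131.0.0.0 - 131.255.255.255)
  131.64.0.0/12 (131.64.0.0 - 131.79.255.255)
  131.64.0.0/13 (131.64.0.0 - 131.71.255.255)
Total matching entries: 5.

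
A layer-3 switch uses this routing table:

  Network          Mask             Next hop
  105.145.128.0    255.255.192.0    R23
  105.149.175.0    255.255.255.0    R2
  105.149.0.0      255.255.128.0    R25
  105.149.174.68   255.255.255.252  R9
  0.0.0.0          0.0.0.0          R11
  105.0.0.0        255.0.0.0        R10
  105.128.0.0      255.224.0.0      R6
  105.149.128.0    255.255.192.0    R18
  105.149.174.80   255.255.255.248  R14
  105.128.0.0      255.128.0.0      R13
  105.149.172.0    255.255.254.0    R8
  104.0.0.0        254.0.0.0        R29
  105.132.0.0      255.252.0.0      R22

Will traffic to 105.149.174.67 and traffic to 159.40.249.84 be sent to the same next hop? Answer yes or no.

105.149.174.67: longest match 105.149.128.0/18 -> R18
159.40.249.84: longest match 0.0.0.0/0 -> R11

no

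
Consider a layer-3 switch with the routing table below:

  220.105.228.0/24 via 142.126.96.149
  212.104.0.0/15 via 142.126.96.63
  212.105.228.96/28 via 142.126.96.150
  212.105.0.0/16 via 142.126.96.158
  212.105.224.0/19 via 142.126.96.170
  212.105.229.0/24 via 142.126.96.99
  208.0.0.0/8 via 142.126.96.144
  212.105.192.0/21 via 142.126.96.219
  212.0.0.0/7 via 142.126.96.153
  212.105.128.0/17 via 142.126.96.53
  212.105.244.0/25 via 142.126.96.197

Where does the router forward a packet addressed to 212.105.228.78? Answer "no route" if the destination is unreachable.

142.126.96.170

Routes whose prefix contains 212.105.228.78:
  212.0.0.0/7 (212.0.0.0 - 213.255.255.255) -> 142.126.96.153
  212.104.0.0/15 (212.104.0.0 - 212.105.255.255) -> 142.126.96.63
  212.105.0.0/16 (212.105.0.0 - 212.105.255.255) -> 142.126.96.158
  212.105.128.0/17 (212.105.128.0 - 212.105.255.255) -> 142.126.96.53
  212.105.224.0/19 (212.105.224.0 - 212.105.255.255) -> 142.126.96.170
More-specific entries that do NOT match:
  212.105.228.96/28 (212.105.228.96 - 212.105.228.111) does not contain 212.105.228.78
  212.105.244.0/25 (212.105.244.0 - 212.105.244.127) does not contain 212.105.228.78
  220.105.228.0/24 (220.105.228.0 - 220.105.228.255) does not contain 212.105.228.78
  212.105.229.0/24 (212.105.229.0 - 212.105.229.255) does not contain 212.105.228.78
  212.105.192.0/21 (212.105.192.0 - 212.105.199.255) does not contain 212.105.228.78
Longest matching prefix is /19 -> next hop 142.126.96.170.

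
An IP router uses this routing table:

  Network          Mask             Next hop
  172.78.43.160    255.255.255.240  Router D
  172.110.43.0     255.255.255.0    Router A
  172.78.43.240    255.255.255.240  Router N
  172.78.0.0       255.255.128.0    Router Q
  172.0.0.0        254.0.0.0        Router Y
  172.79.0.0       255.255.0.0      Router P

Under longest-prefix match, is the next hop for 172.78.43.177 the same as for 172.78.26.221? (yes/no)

yes

172.78.43.177: longest match 172.78.0.0/17 -> Router Q
172.78.26.221: longest match 172.78.0.0/17 -> Router Q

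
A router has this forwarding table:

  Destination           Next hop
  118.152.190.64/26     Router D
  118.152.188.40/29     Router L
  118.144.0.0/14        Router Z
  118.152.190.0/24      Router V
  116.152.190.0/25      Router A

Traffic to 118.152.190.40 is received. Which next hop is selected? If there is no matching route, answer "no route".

Router V

Routes whose prefix contains 118.152.190.40:
  118.152.190.0/24 (118.152.190.0 - 118.152.190.255) -> Router V
More-specific entries that do NOT match:
  118.152.188.40/29 (118.152.188.40 - 118.152.188.47) does not contain 118.152.190.40
  118.152.190.64/26 (118.152.190.64 - 118.152.190.127) does not contain 118.152.190.40
  116.152.190.0/25 (116.152.190.0 - 116.152.190.127) does not contain 118.152.190.40
Longest matching prefix is /24 -> next hop Router V.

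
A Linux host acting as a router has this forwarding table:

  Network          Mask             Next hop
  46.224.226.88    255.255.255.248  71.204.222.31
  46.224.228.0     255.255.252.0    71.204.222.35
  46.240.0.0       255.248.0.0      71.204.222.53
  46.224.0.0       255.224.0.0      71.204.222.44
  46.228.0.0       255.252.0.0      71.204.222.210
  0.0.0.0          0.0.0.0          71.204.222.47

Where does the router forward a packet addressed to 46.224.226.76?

Routes whose prefix contains 46.224.226.76:
  0.0.0.0/0 (default, matches everything) -> 71.204.222.47
  46.224.0.0/11 (46.224.0.0 - 46.255.255.255) -> 71.204.222.44
More-specific entries that do NOT match:
  46.224.226.88/29 (46.224.226.88 - 46.224.226.95) does not contain 46.224.226.76
  46.224.228.0/22 (46.224.228.0 - 46.224.231.255) does not contain 46.224.226.76
  46.228.0.0/14 (46.228.0.0 - 46.231.255.255) does not contain 46.224.226.76
  46.240.0.0/13 (46.240.0.0 - 46.247.255.255) does not contain 46.224.226.76
Longest matching prefix is /11 -> next hop 71.204.222.44.

71.204.222.44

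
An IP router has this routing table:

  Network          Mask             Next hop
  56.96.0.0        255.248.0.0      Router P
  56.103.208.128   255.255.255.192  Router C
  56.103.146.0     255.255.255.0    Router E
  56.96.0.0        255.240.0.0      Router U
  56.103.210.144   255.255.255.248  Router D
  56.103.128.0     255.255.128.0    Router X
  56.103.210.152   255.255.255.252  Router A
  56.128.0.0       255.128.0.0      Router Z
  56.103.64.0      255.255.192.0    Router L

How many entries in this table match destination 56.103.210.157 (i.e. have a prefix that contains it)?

3

Prefixes containing 56.103.210.157:
  56.96.0.0/12 (56.96.0.0 - 56.111.255.255)
  56.96.0.0/13 (56.96.0.0 - 56.103.255.255)
  56.103.128.0/17 (56.103.128.0 - 56.103.255.255)
Total matching entries: 3.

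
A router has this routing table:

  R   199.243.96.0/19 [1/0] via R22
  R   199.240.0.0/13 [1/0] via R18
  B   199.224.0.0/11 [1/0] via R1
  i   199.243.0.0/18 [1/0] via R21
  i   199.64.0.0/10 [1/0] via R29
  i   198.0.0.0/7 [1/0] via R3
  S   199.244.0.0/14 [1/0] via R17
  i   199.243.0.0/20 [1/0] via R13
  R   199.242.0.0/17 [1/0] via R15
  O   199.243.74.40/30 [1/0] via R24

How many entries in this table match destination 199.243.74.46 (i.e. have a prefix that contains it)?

Prefixes containing 199.243.74.46:
  198.0.0.0/7 (198.0.0.0 - 199.255.255.255)
  199.224.0.0/11 (199.224.0.0 - 199.255.255.255)
  199.240.0.0/13 (199.240.0.0 - 199.247.255.255)
Total matching entries: 3.

3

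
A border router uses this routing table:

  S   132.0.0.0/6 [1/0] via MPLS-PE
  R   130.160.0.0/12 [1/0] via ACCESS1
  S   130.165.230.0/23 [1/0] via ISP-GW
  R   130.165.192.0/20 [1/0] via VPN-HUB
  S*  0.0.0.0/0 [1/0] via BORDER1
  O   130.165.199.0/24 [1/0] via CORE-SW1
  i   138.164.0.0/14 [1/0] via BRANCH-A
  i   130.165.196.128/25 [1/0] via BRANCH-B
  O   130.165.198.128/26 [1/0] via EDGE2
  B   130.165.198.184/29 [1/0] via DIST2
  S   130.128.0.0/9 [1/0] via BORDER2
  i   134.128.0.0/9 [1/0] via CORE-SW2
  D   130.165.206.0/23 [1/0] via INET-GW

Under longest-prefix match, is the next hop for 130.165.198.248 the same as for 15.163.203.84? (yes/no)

no

130.165.198.248: longest match 130.165.192.0/20 -> VPN-HUB
15.163.203.84: longest match 0.0.0.0/0 -> BORDER1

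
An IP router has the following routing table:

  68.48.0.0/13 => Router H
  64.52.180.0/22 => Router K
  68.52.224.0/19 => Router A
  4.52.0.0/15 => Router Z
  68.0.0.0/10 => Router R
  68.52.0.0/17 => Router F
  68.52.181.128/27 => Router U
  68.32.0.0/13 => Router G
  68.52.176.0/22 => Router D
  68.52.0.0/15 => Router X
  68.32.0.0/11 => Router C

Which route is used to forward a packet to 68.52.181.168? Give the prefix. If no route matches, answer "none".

68.52.0.0/15

Entries matching 68.52.181.168:
  68.0.0.0/10 (68.0.0.0 - 68.63.255.255)
  68.32.0.0/11 (68.32.0.0 - 68.63.255.255)
  68.48.0.0/13 (68.48.0.0 - 68.55.255.255)
  68.52.0.0/15 (68.52.0.0 - 68.53.255.255)
Most specific is 68.52.0.0/15.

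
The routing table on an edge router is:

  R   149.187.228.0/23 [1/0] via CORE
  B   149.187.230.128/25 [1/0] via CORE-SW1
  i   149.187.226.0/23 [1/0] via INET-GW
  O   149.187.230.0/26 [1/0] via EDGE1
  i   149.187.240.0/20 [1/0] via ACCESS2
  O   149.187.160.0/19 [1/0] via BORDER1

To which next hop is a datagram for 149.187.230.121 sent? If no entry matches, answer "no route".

no route

No entry's prefix contains 149.187.230.121; there is no default route.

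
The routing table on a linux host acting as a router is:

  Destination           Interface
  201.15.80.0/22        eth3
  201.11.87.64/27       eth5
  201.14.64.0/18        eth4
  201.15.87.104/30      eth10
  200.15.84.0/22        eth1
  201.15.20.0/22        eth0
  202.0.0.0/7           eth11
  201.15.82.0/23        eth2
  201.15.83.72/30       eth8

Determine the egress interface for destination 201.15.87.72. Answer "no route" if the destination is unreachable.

No entry's prefix contains 201.15.87.72; there is no default route.

no route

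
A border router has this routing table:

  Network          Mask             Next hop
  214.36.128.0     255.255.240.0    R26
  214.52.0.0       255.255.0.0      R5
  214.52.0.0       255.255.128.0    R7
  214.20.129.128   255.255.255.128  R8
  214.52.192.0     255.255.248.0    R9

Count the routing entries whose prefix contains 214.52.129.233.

1

Prefixes containing 214.52.129.233:
  214.52.0.0/16 (214.52.0.0 - 214.52.255.255)
Total matching entries: 1.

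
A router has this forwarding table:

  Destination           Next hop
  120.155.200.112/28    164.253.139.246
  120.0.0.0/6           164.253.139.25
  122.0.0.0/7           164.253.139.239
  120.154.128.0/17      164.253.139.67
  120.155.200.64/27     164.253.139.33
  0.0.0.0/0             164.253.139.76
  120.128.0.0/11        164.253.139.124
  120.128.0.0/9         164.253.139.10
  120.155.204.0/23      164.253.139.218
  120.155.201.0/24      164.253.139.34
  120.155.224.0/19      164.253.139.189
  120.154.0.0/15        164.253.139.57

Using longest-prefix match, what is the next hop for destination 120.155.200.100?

164.253.139.57

Routes whose prefix contains 120.155.200.100:
  0.0.0.0/0 (default, matches everything) -> 164.253.139.76
  120.0.0.0/6 (120.0.0.0 - 123.255.255.255) -> 164.253.139.25
  120.128.0.0/9 (120.128.0.0 - 120.255.255.255) -> 164.253.139.10
  120.128.0.0/11 (120.128.0.0 - 120.159.255.255) -> 164.253.139.124
  120.154.0.0/15 (120.154.0.0 - 120.155.255.255) -> 164.253.139.57
More-specific entries that do NOT match:
  120.155.200.112/28 (120.155.200.112 - 120.155.200.127) does not contain 120.155.200.100
  120.155.200.64/27 (120.155.200.64 - 120.155.200.95) does not contain 120.155.200.100
  120.155.201.0/24 (120.155.201.0 - 120.155.201.255) does not contain 120.155.200.100
  120.155.204.0/23 (120.155.204.0 - 120.155.205.255) does not contain 120.155.200.100
  120.155.224.0/19 (120.155.224.0 - 120.155.255.255) does not contain 120.155.200.100
  120.154.128.0/17 (120.154.128.0 - 120.154.255.255) does not contain 120.155.200.100
Longest matching prefix is /15 -> next hop 164.253.139.57.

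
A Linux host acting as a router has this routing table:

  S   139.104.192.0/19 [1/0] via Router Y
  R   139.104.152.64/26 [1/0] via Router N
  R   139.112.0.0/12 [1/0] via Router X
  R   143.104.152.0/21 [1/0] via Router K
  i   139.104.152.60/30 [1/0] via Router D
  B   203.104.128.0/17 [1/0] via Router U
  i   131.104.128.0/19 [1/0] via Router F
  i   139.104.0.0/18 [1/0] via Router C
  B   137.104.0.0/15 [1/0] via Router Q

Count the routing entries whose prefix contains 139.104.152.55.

0

No listed prefix contains 139.104.152.55.
Total matching entries: 0.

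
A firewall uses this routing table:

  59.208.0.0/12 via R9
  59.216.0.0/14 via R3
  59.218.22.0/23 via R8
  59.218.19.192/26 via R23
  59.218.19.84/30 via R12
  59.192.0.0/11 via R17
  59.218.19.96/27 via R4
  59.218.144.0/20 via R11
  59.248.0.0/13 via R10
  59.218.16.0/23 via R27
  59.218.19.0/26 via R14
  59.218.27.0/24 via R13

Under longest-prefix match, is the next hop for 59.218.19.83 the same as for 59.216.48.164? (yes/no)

yes

59.218.19.83: longest match 59.216.0.0/14 -> R3
59.216.48.164: longest match 59.216.0.0/14 -> R3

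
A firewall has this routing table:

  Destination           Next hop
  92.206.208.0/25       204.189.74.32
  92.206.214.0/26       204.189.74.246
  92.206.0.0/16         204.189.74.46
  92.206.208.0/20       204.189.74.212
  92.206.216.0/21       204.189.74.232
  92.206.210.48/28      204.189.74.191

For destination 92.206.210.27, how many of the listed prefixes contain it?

2

Prefixes containing 92.206.210.27:
  92.206.0.0/16 (92.206.0.0 - 92.206.255.255)
  92.206.208.0/20 (92.206.208.0 - 92.206.223.255)
Total matching entries: 2.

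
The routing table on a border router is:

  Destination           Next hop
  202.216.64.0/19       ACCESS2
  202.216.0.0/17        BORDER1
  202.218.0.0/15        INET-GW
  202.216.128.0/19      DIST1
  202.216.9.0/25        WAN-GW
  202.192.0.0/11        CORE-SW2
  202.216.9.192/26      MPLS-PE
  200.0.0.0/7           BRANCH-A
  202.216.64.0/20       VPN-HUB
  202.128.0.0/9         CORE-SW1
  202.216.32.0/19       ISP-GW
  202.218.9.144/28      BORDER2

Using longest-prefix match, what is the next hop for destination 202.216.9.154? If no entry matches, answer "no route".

Routes whose prefix contains 202.216.9.154:
  202.128.0.0/9 (202.128.0.0 - 202.255.255.255) -> CORE-SW1
  202.192.0.0/11 (202.192.0.0 - 202.223.255.255) -> CORE-SW2
  202.216.0.0/17 (202.216.0.0 - 202.216.127.255) -> BORDER1
More-specific entries that do NOT match:
  202.218.9.144/28 (202.218.9.144 - 202.218.9.159) does not contain 202.216.9.154
  202.216.9.192/26 (202.216.9.192 - 202.216.9.255) does not contain 202.216.9.154
  202.216.9.0/25 (202.216.9.0 - 202.216.9.127) does not contain 202.216.9.154
  202.216.64.0/20 (202.216.64.0 - 202.216.79.255) does not contain 202.216.9.154
  202.216.64.0/19 (202.216.64.0 - 202.216.95.255) does not contain 202.216.9.154
  202.216.128.0/19 (202.216.128.0 - 202.216.159.255) does not contain 202.216.9.154
  202.216.32.0/19 (202.216.32.0 - 202.216.63.255) does not contain 202.216.9.154
Longest matching prefix is /17 -> next hop BORDER1.

BORDER1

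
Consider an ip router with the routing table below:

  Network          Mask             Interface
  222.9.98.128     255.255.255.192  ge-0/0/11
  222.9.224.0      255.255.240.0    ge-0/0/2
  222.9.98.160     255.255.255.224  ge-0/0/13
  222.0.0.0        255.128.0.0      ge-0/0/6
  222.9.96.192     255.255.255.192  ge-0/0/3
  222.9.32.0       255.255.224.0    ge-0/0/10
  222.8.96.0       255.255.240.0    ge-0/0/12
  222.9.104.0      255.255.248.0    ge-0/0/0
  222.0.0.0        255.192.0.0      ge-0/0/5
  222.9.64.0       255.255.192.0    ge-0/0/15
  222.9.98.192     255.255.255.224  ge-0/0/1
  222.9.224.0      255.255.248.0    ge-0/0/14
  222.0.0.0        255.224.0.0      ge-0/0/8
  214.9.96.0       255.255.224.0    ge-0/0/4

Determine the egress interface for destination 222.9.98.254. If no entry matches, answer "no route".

ge-0/0/15

Routes whose prefix contains 222.9.98.254:
  222.0.0.0/9 (222.0.0.0 - 222.127.255.255) -> ge-0/0/6
  222.0.0.0/10 (222.0.0.0 - 222.63.255.255) -> ge-0/0/5
  222.0.0.0/11 (222.0.0.0 - 222.31.255.255) -> ge-0/0/8
  222.9.64.0/18 (222.9.64.0 - 222.9.127.255) -> ge-0/0/15
More-specific entries that do NOT match:
  222.9.98.160/27 (222.9.98.160 - 222.9.98.191) does not contain 222.9.98.254
  222.9.98.192/27 (222.9.98.192 - 222.9.98.223) does not contain 222.9.98.254
  222.9.98.128/26 (222.9.98.128 - 222.9.98.191) does not contain 222.9.98.254
  222.9.96.192/26 (222.9.96.192 - 222.9.96.255) does not contain 222.9.98.254
  222.9.104.0/21 (222.9.104.0 - 222.9.111.255) does not contain 222.9.98.254
  222.9.224.0/21 (222.9.224.0 - 222.9.231.255) does not contain 222.9.98.254
  222.9.224.0/20 (222.9.224.0 - 222.9.239.255) does not contain 222.9.98.254
  222.8.96.0/20 (222.8.96.0 - 222.8.111.255) does not contain 222.9.98.254
  222.9.32.0/19 (222.9.32.0 - 222.9.63.255) does not contain 222.9.98.254
  214.9.96.0/19 (214.9.96.0 - 214.9.127.255) does not contain 222.9.98.254
Longest matching prefix is /18 -> interface ge-0/0/15.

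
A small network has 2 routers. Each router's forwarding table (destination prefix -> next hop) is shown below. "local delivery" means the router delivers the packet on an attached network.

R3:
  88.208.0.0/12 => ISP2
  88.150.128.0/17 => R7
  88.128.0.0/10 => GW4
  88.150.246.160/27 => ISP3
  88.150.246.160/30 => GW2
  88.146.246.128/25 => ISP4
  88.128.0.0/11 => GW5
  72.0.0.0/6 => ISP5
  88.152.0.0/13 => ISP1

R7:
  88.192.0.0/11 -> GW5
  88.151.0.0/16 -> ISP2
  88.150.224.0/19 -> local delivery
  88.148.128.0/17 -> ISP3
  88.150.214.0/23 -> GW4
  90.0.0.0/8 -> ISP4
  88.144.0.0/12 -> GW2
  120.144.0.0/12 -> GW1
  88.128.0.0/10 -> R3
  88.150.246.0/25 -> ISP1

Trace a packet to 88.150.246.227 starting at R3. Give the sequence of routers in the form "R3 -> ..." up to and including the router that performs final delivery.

R3 -> R7

At R3: longest match for 88.150.246.227 is 88.150.128.0/17 -> R7
At R7: longest match for 88.150.246.227 is 88.150.224.0/19 -> local delivery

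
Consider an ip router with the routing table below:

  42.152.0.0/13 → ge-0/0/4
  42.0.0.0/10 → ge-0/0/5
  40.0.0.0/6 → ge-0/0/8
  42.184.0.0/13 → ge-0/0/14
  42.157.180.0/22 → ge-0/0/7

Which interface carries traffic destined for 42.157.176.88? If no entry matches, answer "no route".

Routes whose prefix contains 42.157.176.88:
  40.0.0.0/6 (40.0.0.0 - 43.255.255.255) -> ge-0/0/8
  42.152.0.0/13 (42.152.0.0 - 42.159.255.255) -> ge-0/0/4
More-specific entries that do NOT match:
  42.157.180.0/22 (42.157.180.0 - 42.157.183.255) does not contain 42.157.176.88
Longest matching prefix is /13 -> interface ge-0/0/4.

ge-0/0/4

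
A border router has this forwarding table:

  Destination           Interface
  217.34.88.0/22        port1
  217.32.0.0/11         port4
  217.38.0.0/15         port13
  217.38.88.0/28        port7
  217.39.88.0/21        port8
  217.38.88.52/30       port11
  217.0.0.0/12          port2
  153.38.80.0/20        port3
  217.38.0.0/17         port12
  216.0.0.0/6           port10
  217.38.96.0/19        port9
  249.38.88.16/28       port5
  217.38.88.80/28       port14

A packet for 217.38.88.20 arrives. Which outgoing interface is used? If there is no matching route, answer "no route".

port12

Routes whose prefix contains 217.38.88.20:
  216.0.0.0/6 (216.0.0.0 - 219.255.255.255) -> port10
  217.32.0.0/11 (217.32.0.0 - 217.63.255.255) -> port4
  217.38.0.0/15 (217.38.0.0 - 217.39.255.255) -> port13
  217.38.0.0/17 (217.38.0.0 - 217.38.127.255) -> port12
More-specific entries that do NOT match:
  217.38.88.52/30 (217.38.88.52 - 217.38.88.55) does not contain 217.38.88.20
  217.38.88.0/28 (217.38.88.0 - 217.38.88.15) does not contain 217.38.88.20
  249.38.88.16/28 (249.38.88.16 - 249.38.88.31) does not contain 217.38.88.20
  217.38.88.80/28 (217.38.88.80 - 217.38.88.95) does not contain 217.38.88.20
  217.34.88.0/22 (217.34.88.0 - 217.34.91.255) does not contain 217.38.88.20
  217.39.88.0/21 (217.39.88.0 - 217.39.95.255) does not contain 217.38.88.20
  153.38.80.0/20 (153.38.80.0 - 153.38.95.255) does not contain 217.38.88.20
  217.38.96.0/19 (217.38.96.0 - 217.38.127.255) does not contain 217.38.88.20
Longest matching prefix is /17 -> interface port12.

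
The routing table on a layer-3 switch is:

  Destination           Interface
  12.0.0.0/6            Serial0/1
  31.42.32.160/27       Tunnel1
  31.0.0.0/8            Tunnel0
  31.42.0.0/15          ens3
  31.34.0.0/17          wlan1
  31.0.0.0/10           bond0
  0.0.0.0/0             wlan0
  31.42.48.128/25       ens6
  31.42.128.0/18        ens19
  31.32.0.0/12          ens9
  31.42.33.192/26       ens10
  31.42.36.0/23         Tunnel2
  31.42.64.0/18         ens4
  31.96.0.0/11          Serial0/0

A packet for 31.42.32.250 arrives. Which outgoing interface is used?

Routes whose prefix contains 31.42.32.250:
  0.0.0.0/0 (default, matches everything) -> wlan0
  31.0.0.0/8 (31.0.0.0 - 31.255.255.255) -> Tunnel0
  31.0.0.0/10 (31.0.0.0 - 31.63.255.255) -> bond0
  31.32.0.0/12 (31.32.0.0 - 31.47.255.255) -> ens9
  31.42.0.0/15 (31.42.0.0 - 31.43.255.255) -> ens3
More-specific entries that do NOT match:
  31.42.32.160/27 (31.42.32.160 - 31.42.32.191) does not contain 31.42.32.250
  31.42.33.192/26 (31.42.33.192 - 31.42.33.255) does not contain 31.42.32.250
  31.42.48.128/25 (31.42.48.128 - 31.42.48.255) does not contain 31.42.32.250
  31.42.36.0/23 (31.42.36.0 - 31.42.37.255) does not contain 31.42.32.250
  31.42.128.0/18 (31.42.128.0 - 31.42.191.255) does not contain 31.42.32.250
  31.42.64.0/18 (31.42.64.0 - 31.42.127.255) does not contain 31.42.32.250
  31.34.0.0/17 (31.34.0.0 - 31.34.127.255) does not contain 31.42.32.250
Longest matching prefix is /15 -> interface ens3.

ens3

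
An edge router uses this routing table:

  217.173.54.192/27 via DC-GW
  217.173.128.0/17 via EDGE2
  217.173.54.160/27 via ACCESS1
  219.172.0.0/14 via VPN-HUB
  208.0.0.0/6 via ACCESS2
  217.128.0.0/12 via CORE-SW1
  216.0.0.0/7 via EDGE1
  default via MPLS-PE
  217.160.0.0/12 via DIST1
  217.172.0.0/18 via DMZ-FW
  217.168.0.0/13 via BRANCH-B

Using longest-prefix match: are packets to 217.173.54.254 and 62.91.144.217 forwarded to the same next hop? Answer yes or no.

no

217.173.54.254: longest match 217.168.0.0/13 -> BRANCH-B
62.91.144.217: longest match 0.0.0.0/0 -> MPLS-PE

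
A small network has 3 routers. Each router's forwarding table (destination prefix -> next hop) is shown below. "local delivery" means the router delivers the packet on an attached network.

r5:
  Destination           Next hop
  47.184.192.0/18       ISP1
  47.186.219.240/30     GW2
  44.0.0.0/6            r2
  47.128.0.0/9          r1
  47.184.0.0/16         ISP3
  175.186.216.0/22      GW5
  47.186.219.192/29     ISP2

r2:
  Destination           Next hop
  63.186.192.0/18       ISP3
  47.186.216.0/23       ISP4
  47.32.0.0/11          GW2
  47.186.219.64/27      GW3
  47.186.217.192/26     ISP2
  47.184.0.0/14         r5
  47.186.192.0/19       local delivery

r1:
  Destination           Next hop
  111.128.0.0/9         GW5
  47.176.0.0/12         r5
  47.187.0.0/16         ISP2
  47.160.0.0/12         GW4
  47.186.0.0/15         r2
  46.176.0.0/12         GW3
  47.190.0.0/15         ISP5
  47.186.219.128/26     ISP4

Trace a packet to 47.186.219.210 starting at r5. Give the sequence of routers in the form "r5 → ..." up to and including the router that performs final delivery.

At r5: longest match for 47.186.219.210 is 47.128.0.0/9 -> r1
At r1: longest match for 47.186.219.210 is 47.186.0.0/15 -> r2
At r2: longest match for 47.186.219.210 is 47.186.192.0/19 -> local delivery

r5 → r1 → r2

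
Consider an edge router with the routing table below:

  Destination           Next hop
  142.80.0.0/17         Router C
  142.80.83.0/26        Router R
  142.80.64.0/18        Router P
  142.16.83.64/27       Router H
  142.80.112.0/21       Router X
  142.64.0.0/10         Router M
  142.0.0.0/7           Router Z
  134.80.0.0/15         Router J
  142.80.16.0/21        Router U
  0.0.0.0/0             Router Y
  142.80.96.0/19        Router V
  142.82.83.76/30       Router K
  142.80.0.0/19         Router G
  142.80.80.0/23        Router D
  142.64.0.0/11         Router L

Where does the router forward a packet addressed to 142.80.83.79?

Routes whose prefix contains 142.80.83.79:
  0.0.0.0/0 (default, matches everything) -> Router Y
  142.0.0.0/7 (142.0.0.0 - 143.255.255.255) -> Router Z
  142.64.0.0/10 (142.64.0.0 - 142.127.255.255) -> Router M
  142.64.0.0/11 (142.64.0.0 - 142.95.255.255) -> Router L
  142.80.0.0/17 (142.80.0.0 - 142.80.127.255) -> Router C
  142.80.64.0/18 (142.80.64.0 - 142.80.127.255) -> Router P
More-specific entries that do NOT match:
  142.82.83.76/30 (142.82.83.76 - 142.82.83.79) does not contain 142.80.83.79
  142.16.83.64/27 (142.16.83.64 - 142.16.83.95) does not contain 142.80.83.79
  142.80.83.0/26 (142.80.83.0 - 142.80.83.63) does not contain 142.80.83.79
  142.80.80.0/23 (142.80.80.0 - 142.80.81.255) does not contain 142.80.83.79
  142.80.112.0/21 (142.80.112.0 - 142.80.119.255) does not contain 142.80.83.79
  142.80.16.0/21 (142.80.16.0 - 142.80.23.255) does not contain 142.80.83.79
  142.80.96.0/19 (142.80.96.0 - 142.80.127.255) does not contain 142.80.83.79
  142.80.0.0/19 (142.80.0.0 - 142.80.31.255) does not contain 142.80.83.79
Longest matching prefix is /18 -> next hop Router P.

Router P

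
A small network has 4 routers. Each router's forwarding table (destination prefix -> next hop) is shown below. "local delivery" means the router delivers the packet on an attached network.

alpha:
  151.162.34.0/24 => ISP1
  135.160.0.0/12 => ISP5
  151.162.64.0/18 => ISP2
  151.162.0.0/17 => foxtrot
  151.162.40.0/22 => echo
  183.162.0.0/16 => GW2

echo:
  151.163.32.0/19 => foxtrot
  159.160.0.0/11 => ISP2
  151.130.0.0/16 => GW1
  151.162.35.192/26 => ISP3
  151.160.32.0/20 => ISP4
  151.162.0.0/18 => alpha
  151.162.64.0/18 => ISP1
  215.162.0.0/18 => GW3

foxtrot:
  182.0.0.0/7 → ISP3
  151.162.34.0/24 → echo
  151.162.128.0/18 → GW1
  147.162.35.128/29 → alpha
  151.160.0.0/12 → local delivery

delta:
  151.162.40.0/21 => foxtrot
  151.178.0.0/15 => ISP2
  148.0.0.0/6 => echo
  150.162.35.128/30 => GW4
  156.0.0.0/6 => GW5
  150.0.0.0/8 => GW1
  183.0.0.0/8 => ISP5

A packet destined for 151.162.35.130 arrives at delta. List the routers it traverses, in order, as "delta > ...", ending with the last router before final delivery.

At delta: longest match for 151.162.35.130 is 148.0.0.0/6 -> echo
At echo: longest match for 151.162.35.130 is 151.162.0.0/18 -> alpha
At alpha: longest match for 151.162.35.130 is 151.162.0.0/17 -> foxtrot
At foxtrot: longest match for 151.162.35.130 is 151.160.0.0/12 -> local delivery

delta > echo > alpha > foxtrot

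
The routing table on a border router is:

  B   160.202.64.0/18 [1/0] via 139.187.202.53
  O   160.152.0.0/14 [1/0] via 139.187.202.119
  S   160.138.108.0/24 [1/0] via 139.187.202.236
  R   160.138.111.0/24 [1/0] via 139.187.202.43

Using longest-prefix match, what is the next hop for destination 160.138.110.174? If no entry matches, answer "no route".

no route

No entry's prefix contains 160.138.110.174; there is no default route.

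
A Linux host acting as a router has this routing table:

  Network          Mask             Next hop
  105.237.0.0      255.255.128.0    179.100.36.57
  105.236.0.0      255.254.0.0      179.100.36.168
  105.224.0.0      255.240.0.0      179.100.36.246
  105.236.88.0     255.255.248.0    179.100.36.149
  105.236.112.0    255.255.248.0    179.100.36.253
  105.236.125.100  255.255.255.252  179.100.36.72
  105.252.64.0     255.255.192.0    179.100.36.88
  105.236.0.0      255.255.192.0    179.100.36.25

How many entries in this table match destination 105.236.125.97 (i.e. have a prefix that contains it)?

Prefixes containing 105.236.125.97:
  105.224.0.0/12 (105.224.0.0 - 105.239.255.255)
  105.236.0.0/15 (105.236.0.0 - 105.237.255.255)
Total matching entries: 2.

2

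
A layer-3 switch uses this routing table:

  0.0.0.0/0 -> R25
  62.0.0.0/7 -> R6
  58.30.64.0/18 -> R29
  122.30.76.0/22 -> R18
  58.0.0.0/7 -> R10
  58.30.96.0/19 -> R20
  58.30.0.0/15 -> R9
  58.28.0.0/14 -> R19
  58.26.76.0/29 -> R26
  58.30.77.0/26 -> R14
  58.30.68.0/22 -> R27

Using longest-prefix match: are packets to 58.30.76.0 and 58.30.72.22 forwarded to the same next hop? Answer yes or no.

58.30.76.0: longest match 58.30.64.0/18 -> R29
58.30.72.22: longest match 58.30.64.0/18 -> R29

yes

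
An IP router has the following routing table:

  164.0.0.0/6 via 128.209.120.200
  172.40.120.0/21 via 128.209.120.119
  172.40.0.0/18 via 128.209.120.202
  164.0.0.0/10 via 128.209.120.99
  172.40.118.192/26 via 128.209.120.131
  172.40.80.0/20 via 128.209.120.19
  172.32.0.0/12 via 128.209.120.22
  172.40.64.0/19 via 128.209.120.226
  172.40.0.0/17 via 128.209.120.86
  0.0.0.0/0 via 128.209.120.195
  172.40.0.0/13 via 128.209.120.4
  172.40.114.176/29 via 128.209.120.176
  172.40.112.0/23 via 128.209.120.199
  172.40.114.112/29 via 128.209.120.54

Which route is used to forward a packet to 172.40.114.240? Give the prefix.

172.40.0.0/17

Entries matching 172.40.114.240:
  0.0.0.0/0 (default, matches everything)
  172.32.0.0/12 (172.32.0.0 - 172.47.255.255)
  172.40.0.0/13 (172.40.0.0 - 172.47.255.255)
  172.40.0.0/17 (172.40.0.0 - 172.40.127.255)
Most specific is 172.40.0.0/17.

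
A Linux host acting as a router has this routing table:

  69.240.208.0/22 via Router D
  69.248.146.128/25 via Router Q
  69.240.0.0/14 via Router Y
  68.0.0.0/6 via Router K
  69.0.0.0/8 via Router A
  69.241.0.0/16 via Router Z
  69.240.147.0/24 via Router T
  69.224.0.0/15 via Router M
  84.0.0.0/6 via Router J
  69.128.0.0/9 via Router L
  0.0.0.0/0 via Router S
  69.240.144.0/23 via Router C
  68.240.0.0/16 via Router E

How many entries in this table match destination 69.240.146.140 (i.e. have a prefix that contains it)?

Prefixes containing 69.240.146.140:
  0.0.0.0/0 (default, matches everything)
  68.0.0.0/6 (68.0.0.0 - 71.255.255.255)
  69.0.0.0/8 (69.0.0.0 - 69.255.255.255)
  69.128.0.0/9 (69.128.0.0 - 69.255.255.255)
  69.240.0.0/14 (69.240.0.0 - 69.243.255.255)
Total matching entries: 5.

5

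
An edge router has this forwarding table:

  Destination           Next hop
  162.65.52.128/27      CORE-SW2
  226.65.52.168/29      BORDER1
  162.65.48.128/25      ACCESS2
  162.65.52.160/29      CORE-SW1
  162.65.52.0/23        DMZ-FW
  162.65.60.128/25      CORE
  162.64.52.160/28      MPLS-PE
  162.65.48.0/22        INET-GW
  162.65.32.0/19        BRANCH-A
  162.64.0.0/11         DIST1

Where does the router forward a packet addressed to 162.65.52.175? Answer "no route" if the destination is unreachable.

DMZ-FW

Routes whose prefix contains 162.65.52.175:
  162.64.0.0/11 (162.64.0.0 - 162.95.255.255) -> DIST1
  162.65.32.0/19 (162.65.32.0 - 162.65.63.255) -> BRANCH-A
  162.65.52.0/23 (162.65.52.0 - 162.65.53.255) -> DMZ-FW
More-specific entries that do NOT match:
  226.65.52.168/29 (226.65.52.168 - 226.65.52.175) does not contain 162.65.52.175
  162.65.52.160/29 (162.65.52.160 - 162.65.52.167) does not contain 162.65.52.175
  162.64.52.160/28 (162.64.52.160 - 162.64.52.175) does not contain 162.65.52.175
  162.65.52.128/27 (162.65.52.128 - 162.65.52.159) does not contain 162.65.52.175
  162.65.48.128/25 (162.65.48.128 - 162.65.48.255) does not contain 162.65.52.175
  162.65.60.128/25 (162.65.60.128 - 162.65.60.255) does not contain 162.65.52.175
Longest matching prefix is /23 -> next hop DMZ-FW.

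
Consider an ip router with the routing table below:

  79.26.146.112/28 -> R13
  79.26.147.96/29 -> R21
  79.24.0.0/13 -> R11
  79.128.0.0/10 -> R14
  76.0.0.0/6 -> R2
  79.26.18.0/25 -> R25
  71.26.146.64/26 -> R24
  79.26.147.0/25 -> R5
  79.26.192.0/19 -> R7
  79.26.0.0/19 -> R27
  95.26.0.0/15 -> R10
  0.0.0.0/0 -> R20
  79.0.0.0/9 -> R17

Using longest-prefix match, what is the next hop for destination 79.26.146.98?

R11

Routes whose prefix contains 79.26.146.98:
  0.0.0.0/0 (default, matches everything) -> R20
  76.0.0.0/6 (76.0.0.0 - 79.255.255.255) -> R2
  79.0.0.0/9 (79.0.0.0 - 79.127.255.255) -> R17
  79.24.0.0/13 (79.24.0.0 - 79.31.255.255) -> R11
More-specific entries that do NOT match:
  79.26.147.96/29 (79.26.147.96 - 79.26.147.103) does not contain 79.26.146.98
  79.26.146.112/28 (79.26.146.112 - 79.26.146.127) does not contain 79.26.146.98
  71.26.146.64/26 (71.26.146.64 - 71.26.146.127) does not contain 79.26.146.98
  79.26.18.0/25 (79.26.18.0 - 79.26.18.127) does not contain 79.26.146.98
  79.26.147.0/25 (79.26.147.0 - 79.26.147.127) does not contain 79.26.146.98
  79.26.192.0/19 (79.26.192.0 - 79.26.223.255) does not contain 79.26.146.98
  79.26.0.0/19 (79.26.0.0 - 79.26.31.255) does not contain 79.26.146.98
  95.26.0.0/15 (95.26.0.0 - 95.27.255.255) does not contain 79.26.146.98
Longest matching prefix is /13 -> next hop R11.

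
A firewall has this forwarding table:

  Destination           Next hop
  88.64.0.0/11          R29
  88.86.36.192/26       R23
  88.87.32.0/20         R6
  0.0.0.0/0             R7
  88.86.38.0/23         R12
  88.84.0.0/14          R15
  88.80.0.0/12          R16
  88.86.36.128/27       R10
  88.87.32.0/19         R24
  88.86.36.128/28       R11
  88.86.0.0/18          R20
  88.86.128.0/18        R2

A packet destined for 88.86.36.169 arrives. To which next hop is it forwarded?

Routes whose prefix contains 88.86.36.169:
  0.0.0.0/0 (default, matches everything) -> R7
  88.64.0.0/11 (88.64.0.0 - 88.95.255.255) -> R29
  88.80.0.0/12 (88.80.0.0 - 88.95.255.255) -> R16
  88.84.0.0/14 (88.84.0.0 - 88.87.255.255) -> R15
  88.86.0.0/18 (88.86.0.0 - 88.86.63.255) -> R20
More-specific entries that do NOT match:
  88.86.36.128/28 (88.86.36.128 - 88.86.36.143) does not contain 88.86.36.169
  88.86.36.128/27 (88.86.36.128 - 88.86.36.159) does not contain 88.86.36.169
  88.86.36.192/26 (88.86.36.192 - 88.86.36.255) does not contain 88.86.36.169
  88.86.38.0/23 (88.86.38.0 - 88.86.39.255) does not contain 88.86.36.169
  88.87.32.0/20 (88.87.32.0 - 88.87.47.255) does not contain 88.86.36.169
  88.87.32.0/19 (88.87.32.0 - 88.87.63.255) does not contain 88.86.36.169
Longest matching prefix is /18 -> next hop R20.

R20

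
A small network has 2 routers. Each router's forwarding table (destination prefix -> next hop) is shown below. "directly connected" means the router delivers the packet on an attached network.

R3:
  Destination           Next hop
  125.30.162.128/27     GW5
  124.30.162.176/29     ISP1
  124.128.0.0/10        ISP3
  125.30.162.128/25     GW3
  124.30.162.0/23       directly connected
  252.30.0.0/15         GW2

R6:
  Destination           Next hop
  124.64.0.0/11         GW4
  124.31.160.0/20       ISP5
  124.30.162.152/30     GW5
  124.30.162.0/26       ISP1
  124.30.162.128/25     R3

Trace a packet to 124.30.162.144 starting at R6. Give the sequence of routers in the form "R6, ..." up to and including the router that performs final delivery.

At R6: longest match for 124.30.162.144 is 124.30.162.128/25 -> R3
At R3: longest match for 124.30.162.144 is 124.30.162.0/23 -> directly connected

R6, R3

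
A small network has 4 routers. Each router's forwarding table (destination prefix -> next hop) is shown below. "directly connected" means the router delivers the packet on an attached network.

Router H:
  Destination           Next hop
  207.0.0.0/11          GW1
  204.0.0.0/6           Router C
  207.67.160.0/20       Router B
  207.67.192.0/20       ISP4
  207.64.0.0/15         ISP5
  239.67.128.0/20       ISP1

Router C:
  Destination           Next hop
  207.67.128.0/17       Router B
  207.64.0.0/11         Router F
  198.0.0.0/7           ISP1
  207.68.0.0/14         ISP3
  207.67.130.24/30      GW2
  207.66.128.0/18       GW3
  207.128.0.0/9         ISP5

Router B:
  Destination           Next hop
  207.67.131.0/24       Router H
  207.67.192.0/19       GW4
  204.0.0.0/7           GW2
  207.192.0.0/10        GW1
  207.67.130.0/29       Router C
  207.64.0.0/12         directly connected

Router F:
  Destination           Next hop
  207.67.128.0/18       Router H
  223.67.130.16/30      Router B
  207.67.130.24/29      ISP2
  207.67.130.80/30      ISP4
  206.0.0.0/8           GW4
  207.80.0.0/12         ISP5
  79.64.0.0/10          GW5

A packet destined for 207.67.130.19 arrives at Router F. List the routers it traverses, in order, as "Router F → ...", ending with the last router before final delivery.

Router F → Router H → Router C → Router B

At Router F: longest match for 207.67.130.19 is 207.67.128.0/18 -> Router H
At Router H: longest match for 207.67.130.19 is 204.0.0.0/6 -> Router C
At Router C: longest match for 207.67.130.19 is 207.67.128.0/17 -> Router B
At Router B: longest match for 207.67.130.19 is 207.64.0.0/12 -> directly connected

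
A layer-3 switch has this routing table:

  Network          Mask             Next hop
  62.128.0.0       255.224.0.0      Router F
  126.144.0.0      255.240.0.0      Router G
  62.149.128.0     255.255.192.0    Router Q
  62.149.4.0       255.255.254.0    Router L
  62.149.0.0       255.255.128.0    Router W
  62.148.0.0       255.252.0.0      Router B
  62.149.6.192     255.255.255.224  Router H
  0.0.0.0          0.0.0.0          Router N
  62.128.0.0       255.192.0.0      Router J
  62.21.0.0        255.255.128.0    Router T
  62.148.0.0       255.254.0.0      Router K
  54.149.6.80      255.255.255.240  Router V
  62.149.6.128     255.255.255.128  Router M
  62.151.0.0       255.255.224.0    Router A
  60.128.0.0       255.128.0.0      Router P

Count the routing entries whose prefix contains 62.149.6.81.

6

Prefixes containing 62.149.6.81:
  0.0.0.0/0 (default, matches everything)
  62.128.0.0/10 (62.128.0.0 - 62.191.255.255)
  62.128.0.0/11 (62.128.0.0 - 62.159.255.255)
  62.148.0.0/14 (62.148.0.0 - 62.151.255.255)
  62.148.0.0/15 (62.148.0.0 - 62.149.255.255)
  62.149.0.0/17 (62.149.0.0 - 62.149.127.255)
Total matching entries: 6.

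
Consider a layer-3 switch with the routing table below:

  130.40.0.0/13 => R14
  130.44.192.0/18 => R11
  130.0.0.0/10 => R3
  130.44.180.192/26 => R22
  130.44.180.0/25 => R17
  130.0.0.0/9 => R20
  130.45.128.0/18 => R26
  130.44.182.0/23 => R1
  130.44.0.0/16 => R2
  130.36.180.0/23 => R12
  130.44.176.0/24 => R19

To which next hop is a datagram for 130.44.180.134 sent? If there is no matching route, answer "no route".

R2

Routes whose prefix contains 130.44.180.134:
  130.0.0.0/9 (130.0.0.0 - 130.127.255.255) -> R20
  130.0.0.0/10 (130.0.0.0 - 130.63.255.255) -> R3
  130.40.0.0/13 (130.40.0.0 - 130.47.255.255) -> R14
  130.44.0.0/16 (130.44.0.0 - 130.44.255.255) -> R2
More-specific entries that do NOT match:
  130.44.180.192/26 (130.44.180.192 - 130.44.180.255) does not contain 130.44.180.134
  130.44.180.0/25 (130.44.180.0 - 130.44.180.127) does not contain 130.44.180.134
  130.44.176.0/24 (130.44.176.0 - 130.44.176.255) does not contain 130.44.180.134
  130.44.182.0/23 (130.44.182.0 - 130.44.183.255) does not contain 130.44.180.134
  130.36.180.0/23 (130.36.180.0 - 130.36.181.255) does not contain 130.44.180.134
  130.44.192.0/18 (130.44.192.0 - 130.44.255.255) does not contain 130.44.180.134
  130.45.128.0/18 (130.45.128.0 - 130.45.191.255) does not contain 130.44.180.134
Longest matching prefix is /16 -> next hop R2.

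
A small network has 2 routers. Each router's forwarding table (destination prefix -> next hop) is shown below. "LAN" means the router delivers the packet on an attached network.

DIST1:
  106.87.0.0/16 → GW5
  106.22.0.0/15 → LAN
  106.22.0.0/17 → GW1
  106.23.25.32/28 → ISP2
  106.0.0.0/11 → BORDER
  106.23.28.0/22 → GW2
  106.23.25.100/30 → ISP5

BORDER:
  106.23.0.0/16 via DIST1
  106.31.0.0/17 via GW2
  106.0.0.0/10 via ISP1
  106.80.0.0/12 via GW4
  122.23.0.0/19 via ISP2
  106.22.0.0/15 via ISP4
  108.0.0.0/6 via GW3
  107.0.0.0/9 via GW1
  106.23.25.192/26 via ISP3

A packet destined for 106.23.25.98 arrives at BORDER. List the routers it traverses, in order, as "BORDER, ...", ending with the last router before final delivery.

At BORDER: longest match for 106.23.25.98 is 106.23.0.0/16 -> DIST1
At DIST1: longest match for 106.23.25.98 is 106.22.0.0/15 -> LAN

BORDER, DIST1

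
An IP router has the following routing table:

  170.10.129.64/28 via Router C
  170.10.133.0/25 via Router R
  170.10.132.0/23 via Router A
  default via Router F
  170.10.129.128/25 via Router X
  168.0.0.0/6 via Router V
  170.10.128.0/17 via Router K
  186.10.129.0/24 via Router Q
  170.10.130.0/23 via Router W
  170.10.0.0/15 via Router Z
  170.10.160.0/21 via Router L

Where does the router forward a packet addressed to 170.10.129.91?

Router K

Routes whose prefix contains 170.10.129.91:
  0.0.0.0/0 (default, matches everything) -> Router F
  168.0.0.0/6 (168.0.0.0 - 171.255.255.255) -> Router V
  170.10.0.0/15 (170.10.0.0 - 170.11.255.255) -> Router Z
  170.10.128.0/17 (170.10.128.0 - 170.10.255.255) -> Router K
More-specific entries that do NOT match:
  170.10.129.64/28 (170.10.129.64 - 170.10.129.79) does not contain 170.10.129.91
  170.10.133.0/25 (170.10.133.0 - 170.10.133.127) does not contain 170.10.129.91
  170.10.129.128/25 (170.10.129.128 - 170.10.129.255) does not contain 170.10.129.91
  186.10.129.0/24 (186.10.129.0 - 186.10.129.255) does not contain 170.10.129.91
  170.10.132.0/23 (170.10.132.0 - 170.10.133.255) does not contain 170.10.129.91
  170.10.130.0/23 (170.10.130.0 - 170.10.131.255) does not contain 170.10.129.91
  170.10.160.0/21 (170.10.160.0 - 170.10.167.255) does not contain 170.10.129.91
Longest matching prefix is /17 -> next hop Router K.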